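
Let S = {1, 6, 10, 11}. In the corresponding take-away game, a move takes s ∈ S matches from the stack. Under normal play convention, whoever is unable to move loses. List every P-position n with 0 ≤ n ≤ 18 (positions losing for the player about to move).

G(0) = 0
G(1) = mex{0} = 1
G(2) = mex{1} = 0
G(3) = mex{0} = 1
G(4) = mex{1} = 0
G(5) = mex{0} = 1
G(6) = mex{1,0} = 2
G(7) = mex{2,1} = 0
G(8) = mex{0,0} = 1
G(9) = mex{1,1} = 0
G(10) = mex{0,0,0} = 1
G(11) = mex{1,1,1,0} = 2
G(12) = mex{2,2,0,1} = 3
G(13) = mex{3,0,1,0} = 2
G(14) = mex{2,1,0,1} = 3
G(15) = mex{3,0,1,0} = 2
G(16) = mex{2,1,2,1} = 0
G(17) = mex{0,2,0,2} = 1
G(18) = mex{1,3,1,0} = 2
P-positions are exactly the n with G(n) = 0.

0, 2, 4, 7, 9, 16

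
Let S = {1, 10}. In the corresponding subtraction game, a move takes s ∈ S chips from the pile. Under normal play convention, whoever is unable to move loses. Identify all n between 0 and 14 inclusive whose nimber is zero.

0, 2, 4, 6, 8, 11, 13

G(0) = 0
G(1) = mex{0} = 1
G(2) = mex{1} = 0
G(3) = mex{0} = 1
G(4) = mex{1} = 0
G(5) = mex{0} = 1
G(6) = mex{1} = 0
G(7) = mex{0} = 1
G(8) = mex{1} = 0
G(9) = mex{0} = 1
G(10) = mex{1,0} = 2
G(11) = mex{2,1} = 0
G(12) = mex{0,0} = 1
G(13) = mex{1,1} = 0
G(14) = mex{0,0} = 1
P-positions are exactly the n with G(n) = 0.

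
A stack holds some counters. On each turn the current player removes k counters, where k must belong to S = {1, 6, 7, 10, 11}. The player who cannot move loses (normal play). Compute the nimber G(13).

5

G(0) = 0
G(1) = mex{0} = 1
G(2) = mex{1} = 0
G(3) = mex{0} = 1
G(4) = mex{1} = 0
G(5) = mex{0} = 1
G(6) = mex{1,0} = 2
G(7) = mex{2,1,0} = 3
G(8) = mex{3,0,1} = 2
G(9) = mex{2,1,0} = 3
G(10) = mex{3,0,1,0} = 2
G(11) = mex{2,1,0,1,0} = 3
G(12) = mex{3,2,1,0,1} = 4
G(13) = mex{4,3,2,1,0} = 5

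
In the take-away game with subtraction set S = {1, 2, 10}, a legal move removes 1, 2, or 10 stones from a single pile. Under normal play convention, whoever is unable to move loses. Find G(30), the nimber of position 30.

n :  0  1  2  3  4  5  6  7  8  9 10 11 12 13 14 15 16 17 18 19 20 21 22 23 24 25 26 27 28 29 30
G :  0  1  2  0  1  2  0  1  2  0  1  2  0  1  2  0  1  2  0  1  2  0  1  2  0  1  2  0  1  2  0

0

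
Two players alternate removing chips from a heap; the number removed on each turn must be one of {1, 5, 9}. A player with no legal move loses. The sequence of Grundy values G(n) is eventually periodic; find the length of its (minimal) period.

2

n :  0  1  2  3  4  5  6  7  8  9 10 11 12 13 14
G :  0  1  0  1  0  1  0  1  0  1  0  1  0  1  0
G(n+2) = G(n) holds for n = 0,…,8 (a full window of length max(S) = 9), so the sequence is purely periodic with period 2.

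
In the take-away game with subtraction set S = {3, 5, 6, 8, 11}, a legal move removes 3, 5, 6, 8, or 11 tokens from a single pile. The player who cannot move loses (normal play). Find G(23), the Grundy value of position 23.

G(0) = 0
G(1) = mex{} = 0
G(2) = mex{} = 0
G(3) = mex{0} = 1
G(4) = mex{0} = 1
G(5) = mex{0,0} = 1
G(6) = mex{1,0,0} = 2
G(7) = mex{1,0,0} = 2
G(8) = mex{1,1,0,0} = 2
G(9) = mex{2,1,1,0} = 3
G(10) = mex{2,1,1,0} = 3
G(11) = mex{2,2,1,1,0} = 3
G(12) = mex{3,2,2,1,0} = 4
G(13) = mex{3,2,2,1,0} = 4
G(14) = mex{3,3,2,2,1} = 0
G(15) = mex{4,3,3,2,1} = 0
G(16) = mex{4,3,3,2,1} = 0
G(17) = mex{0,4,3,3,2} = 1
G(18) = mex{0,4,4,3,2} = 1
G(19) = mex{0,0,4,3,2} = 1
G(20) = mex{1,0,0,4,3} = 2
G(21) = mex{1,0,0,4,3} = 2
G(22) = mex{1,1,0,0,3} = 2
G(23) = mex{2,1,1,0,4} = 3

3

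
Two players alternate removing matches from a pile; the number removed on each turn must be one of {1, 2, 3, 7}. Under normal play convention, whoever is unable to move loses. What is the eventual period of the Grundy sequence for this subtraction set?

4

n :  0  1  2  3  4  5  6  7  8  9 10 11 12 13 14
G :  0  1  2  3  0  1  2  3  0  1  2  3  0  1  2
G(n+4) = G(n) holds for n = 0,…,6 (a full window of length max(S) = 7), so the sequence is purely periodic with period 4.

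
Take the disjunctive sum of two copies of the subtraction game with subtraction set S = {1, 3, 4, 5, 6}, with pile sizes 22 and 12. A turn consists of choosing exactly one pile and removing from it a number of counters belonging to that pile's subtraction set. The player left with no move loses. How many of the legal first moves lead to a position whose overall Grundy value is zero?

3

All piles use S = {1, 3, 4, 5, 6}:
G(0) = 0
G(1) = mex{0} = 1
G(2) = mex{1} = 0
G(3) = mex{0,0} = 1
G(4) = mex{1,1,0} = 2
G(5) = mex{2,0,1,0} = 3
G(6) = mex{3,1,0,1,0} = 2
G(7) = mex{2,2,1,0,1} = 3
G(8) = mex{3,3,2,1,0} = 4
G(9) = mex{4,2,3,2,1} = 0
G(10) = mex{0,3,2,3,2} = 1
G(11) = mex{1,4,3,2,3} = 0
G(12) = mex{0,0,4,3,2} = 1
G(13) = mex{1,1,0,4,3} = 2
G(14) = mex{2,0,1,0,4} = 3
G(15) = mex{3,1,0,1,0} = 2
G(16) = mex{2,2,1,0,1} = 3
G(17) = mex{3,3,2,1,0} = 4
G(18) = mex{4,2,3,2,1} = 0
G(19) = mex{0,3,2,3,2} = 1
G(20) = mex{1,4,3,2,3} = 0
G(21) = mex{0,0,4,3,2} = 1
G(22) = mex{1,1,0,4,3} = 2
Pile A: G(22) = 2.
Pile B: G(12) = 1.
Combined Grundy value = 2 ⊕ 1 = 3.
A winning move leaves total XOR = 0, i.e. changes one component's Grundy value g to g ⊕ X where X is the current total.
Pile A: need g' = 2⊕3 = 1. Options: 22−1→G=1, 22−3→G=1, 22−4→G=0, 22−5→G=4, 22−6→G=3. Hits: 2.
Pile B: need g' = 1⊕3 = 2. Options: 12−1→G=0, 12−3→G=0, 12−4→G=4, 12−5→G=3, 12−6→G=2. Hits: 1.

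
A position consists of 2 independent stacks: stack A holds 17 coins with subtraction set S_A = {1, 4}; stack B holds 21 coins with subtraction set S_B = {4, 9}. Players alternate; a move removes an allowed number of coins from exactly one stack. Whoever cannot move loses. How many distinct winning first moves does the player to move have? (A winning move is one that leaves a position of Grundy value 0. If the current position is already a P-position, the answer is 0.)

0

Stack A, S = {1, 4}:
G(0) = 0
G(1) = mex{0} = 1
G(2) = mex{1} = 0
G(3) = mex{0} = 1
G(4) = mex{1,0} = 2
G(5) = mex{2,1} = 0
G(6) = mex{0,0} = 1
G(7) = mex{1,1} = 0
G(8) = mex{0,2} = 1
G(9) = mex{1,0} = 2
G(10) = mex{2,1} = 0
G(11) = mex{0,0} = 1
G(12) = mex{1,1} = 0
G(13) = mex{0,2} = 1
G(14) = mex{1,0} = 2
G(15) = mex{2,1} = 0
G(16) = mex{0,0} = 1
G(17) = mex{1,1} = 0
G_A(17) = 0.
Stack B, S = {4, 9}:
G(0) = 0
G(1) = mex{} = 0
G(2) = mex{} = 0
G(3) = mex{} = 0
G(4) = mex{0} = 1
G(5) = mex{0} = 1
G(6) = mex{0} = 1
G(7) = mex{0} = 1
G(8) = mex{1} = 0
G(9) = mex{1,0} = 2
G(10) = mex{1,0} = 2
G(11) = mex{1,0} = 2
G(12) = mex{0,0} = 1
G(13) = mex{2,1} = 0
G(14) = mex{2,1} = 0
G(15) = mex{2,1} = 0
G(16) = mex{1,1} = 0
G(17) = mex{0,0} = 1
G(18) = mex{0,2} = 1
G(19) = mex{0,2} = 1
G(20) = mex{0,2} = 1
G(21) = mex{1,1} = 0
G_B(21) = 0.
Combined Grundy value = 0 ⊕ 0 = 0.
A winning move leaves total XOR = 0, i.e. changes one component's Grundy value g to g ⊕ X where X is the current total.
Stack A: target g' = 0⊕0 = 0, but every legal move changes the Grundy value (mex property), so 0 moves.
Stack B: target g' = 0⊕0 = 0, but every legal move changes the Grundy value (mex property), so 0 moves.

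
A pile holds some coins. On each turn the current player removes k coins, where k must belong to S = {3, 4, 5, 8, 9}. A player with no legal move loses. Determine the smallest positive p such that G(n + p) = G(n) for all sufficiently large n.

12

G(0) = 0
G(1) = mex{} = 0
G(2) = mex{} = 0
G(3) = mex{0} = 1
G(4) = mex{0,0} = 1
G(5) = mex{0,0,0} = 1
G(6) = mex{1,0,0} = 2
G(7) = mex{1,1,0} = 2
G(8) = mex{1,1,1,0} = 2
G(9) = mex{2,1,1,0,0} = 3
G(10) = mex{2,2,1,0,0} = 3
G(11) = mex{2,2,2,1,0} = 3
G(12) = mex{3,2,2,1,1} = 0
G(13) = mex{3,3,2,1,1} = 0
G(14) = mex{3,3,3,2,1} = 0
G(15) = mex{0,3,3,2,2} = 1
G(16) = mex{0,0,3,2,2} = 1
G(17) = mex{0,0,0,3,2} = 1
G(18) = mex{1,0,0,3,3} = 2
G(19) = mex{1,1,0,3,3} = 2
G(20) = mex{1,1,1,0,3} = 2
G(21) = mex{2,1,1,0,0} = 3
G(22) = mex{2,2,1,0,0} = 3
G(23) = mex{2,2,2,1,0} = 3
G(24) = mex{3,2,2,1,1} = 0
G(25) = mex{3,3,2,1,1} = 0
G(n+12) = G(n) holds for n = 0,…,8 (a full window of length max(S) = 9), so the sequence is purely periodic with period 12.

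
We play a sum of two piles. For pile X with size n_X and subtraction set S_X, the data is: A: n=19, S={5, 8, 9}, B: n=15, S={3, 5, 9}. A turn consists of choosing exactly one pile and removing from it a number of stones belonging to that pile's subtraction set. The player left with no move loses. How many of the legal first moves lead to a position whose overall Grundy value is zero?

0

Pile A, S = {5, 8, 9}:
n :  0  1  2  3  4  5  6  7  8  9 10 11 12 13 14 15 16 17 18 19
G :  0  0  0  0  0  1  1  1  1  1  2  2  2  2  0  0  0  0  0  1
G_A(19) = 1.
Pile B, S = {3, 5, 9}:
G(0) = 0
G(1) = mex{} = 0
G(2) = mex{} = 0
G(3) = mex{0} = 1
G(4) = mex{0} = 1
G(5) = mex{0,0} = 1
G(6) = mex{1,0} = 2
G(7) = mex{1,0} = 2
G(8) = mex{1,1} = 0
G(9) = mex{2,1,0} = 3
G(10) = mex{2,1,0} = 3
G(11) = mex{0,2,0} = 1
G(12) = mex{3,2,1} = 0
G(13) = mex{3,0,1} = 2
G(14) = mex{1,3,1} = 0
G(15) = mex{0,3,2} = 1
G_B(15) = 1.
Combined Grundy value = 1 ⊕ 1 = 0.
A winning move leaves total XOR = 0, i.e. changes one component's Grundy value g to g ⊕ X where X is the current total.
Pile A: target g' = 1⊕0 = 1, but every legal move changes the Grundy value (mex property), so 0 moves.
Pile B: target g' = 1⊕0 = 1, but every legal move changes the Grundy value (mex property), so 0 moves.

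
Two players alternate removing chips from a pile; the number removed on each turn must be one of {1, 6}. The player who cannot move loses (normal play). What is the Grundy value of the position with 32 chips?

n :  0  1  2  3  4  5  6  7  8  9 10 11 12 13 14 15 16 17 18 19 20 21 22 23 24 25 26 27 28 29 30 31 32
G :  0  1  0  1  0  1  2  0  1  0  1  0  1  2  0  1  0  1  0  1  2  0  1  0  1  0  1  2  0  1  0  1  0

0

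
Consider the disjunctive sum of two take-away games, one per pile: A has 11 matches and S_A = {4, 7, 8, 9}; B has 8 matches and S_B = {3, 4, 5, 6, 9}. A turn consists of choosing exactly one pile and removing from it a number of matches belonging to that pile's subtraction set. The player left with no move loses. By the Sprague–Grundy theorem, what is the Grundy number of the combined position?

Pile A, S = {4, 7, 8, 9}:
n :  0  1  2  3  4  5  6  7  8  9 10 11
G :  0  0  0  0  1  1  1  1  2  2  2  2
G_A(11) = 2.
Pile B, S = {3, 4, 5, 6, 9}:
G(0) = 0
G(1) = mex{} = 0
G(2) = mex{} = 0
G(3) = mex{0} = 1
G(4) = mex{0,0} = 1
G(5) = mex{0,0,0} = 1
G(6) = mex{1,0,0,0} = 2
G(7) = mex{1,1,0,0} = 2
G(8) = mex{1,1,1,0} = 2
G_B(8) = 2.
Combined Grundy value = 2 ⊕ 2 = 0.

0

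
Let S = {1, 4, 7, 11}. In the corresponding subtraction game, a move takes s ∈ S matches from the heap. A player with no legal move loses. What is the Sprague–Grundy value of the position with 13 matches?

n :  0  1  2  3  4  5  6  7  8  9 10 11 12 13
G :  0  1  0  1  2  0  1  2  0  1  0  1  2  3

3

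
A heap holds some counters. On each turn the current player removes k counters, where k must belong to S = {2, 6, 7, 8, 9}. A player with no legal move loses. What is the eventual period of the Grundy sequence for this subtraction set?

n :  0  1  2  3  4  5  6  7  8  9 10 11 12 13 14 15 16 17 18 19 20 21 22 23 24 25 26 27 28 29 30 31
G :  0  0  1  1  0  0  1  1  2  2  3  3  2  2  3  0  0  1  1  0  0  1  1  2  2  3  3  2  2  3  0  0
G(n+15) = G(n) holds for n = 0,…,8 (a full window of length max(S) = 9), so the sequence is purely periodic with period 15.

15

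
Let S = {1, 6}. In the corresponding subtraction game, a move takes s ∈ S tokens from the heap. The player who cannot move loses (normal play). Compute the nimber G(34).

n :  0  1  2  3  4  5  6  7  8  9 10 11 12 13 14 15 16 17 18 19 20 21 22 23 24 25 26 27 28 29 30 31 32 33 34
G :  0  1  0  1  0  1  2  0  1  0  1  0  1  2  0  1  0  1  0  1  2  0  1  0  1  0  1  2  0  1  0  1  0  1  2

2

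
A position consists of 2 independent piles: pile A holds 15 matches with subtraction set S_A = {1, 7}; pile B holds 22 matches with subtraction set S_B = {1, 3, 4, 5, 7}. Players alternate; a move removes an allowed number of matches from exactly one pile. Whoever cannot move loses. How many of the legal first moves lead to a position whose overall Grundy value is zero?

Pile A, S = {1, 7}:
G(0) = 0
G(1) = mex{0} = 1
G(2) = mex{1} = 0
G(3) = mex{0} = 1
G(4) = mex{1} = 0
G(5) = mex{0} = 1
G(6) = mex{1} = 0
G(7) = mex{0,0} = 1
G(8) = mex{1,1} = 0
G(9) = mex{0,0} = 1
G(10) = mex{1,1} = 0
G(11) = mex{0,0} = 1
G(12) = mex{1,1} = 0
G(13) = mex{0,0} = 1
G(14) = mex{1,1} = 0
G(15) = mex{0,0} = 1
G_A(15) = 1.
Pile B, S = {1, 3, 4, 5, 7}:
n :  0  1  2  3  4  5  6  7  8  9 10 11 12 13 14 15 16 17 18 19 20 21 22
G :  0  1  0  1  2  3  2  3  0  1  0  1  2  3  2  3  0  1  0  1  2  3  2
G_B(22) = 2.
Combined Grundy value = 1 ⊕ 2 = 3.
A winning move leaves total XOR = 0, i.e. changes one component's Grundy value g to g ⊕ X where X is the current total.
Pile A: need g' = 1⊕3 = 2. Options: 15−1→G=0, 15−7→G=0. Hits: 0.
Pile B: need g' = 2⊕3 = 1. Options: 22−1→G=3, 22−3→G=1, 22−4→G=0, 22−5→G=1, 22−7→G=3. Hits: 2.

2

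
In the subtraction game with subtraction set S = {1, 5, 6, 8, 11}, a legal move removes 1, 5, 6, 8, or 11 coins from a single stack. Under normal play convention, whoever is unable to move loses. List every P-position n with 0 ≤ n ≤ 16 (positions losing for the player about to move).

0, 2, 4, 14, 16

G(0) = 0
G(1) = mex{0} = 1
G(2) = mex{1} = 0
G(3) = mex{0} = 1
G(4) = mex{1} = 0
G(5) = mex{0,0} = 1
G(6) = mex{1,1,0} = 2
G(7) = mex{2,0,1} = 3
G(8) = mex{3,1,0,0} = 2
G(9) = mex{2,0,1,1} = 3
G(10) = mex{3,1,0,0} = 2
G(11) = mex{2,2,1,1,0} = 3
G(12) = mex{3,3,2,0,1} = 4
G(13) = mex{4,2,3,1,0} = 5
G(14) = mex{5,3,2,2,1} = 0
G(15) = mex{0,2,3,3,0} = 1
G(16) = mex{1,3,2,2,1} = 0
P-positions are exactly the n with G(n) = 0.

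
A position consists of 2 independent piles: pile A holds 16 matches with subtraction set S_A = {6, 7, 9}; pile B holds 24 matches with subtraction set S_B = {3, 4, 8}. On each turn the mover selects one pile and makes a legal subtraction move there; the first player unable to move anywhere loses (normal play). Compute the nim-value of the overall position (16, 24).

Pile A, S = {6, 7, 9}:
G(0) = 0
G(1) = mex{} = 0
G(2) = mex{} = 0
G(3) = mex{} = 0
G(4) = mex{} = 0
G(5) = mex{} = 0
G(6) = mex{0} = 1
G(7) = mex{0,0} = 1
G(8) = mex{0,0} = 1
G(9) = mex{0,0,0} = 1
G(10) = mex{0,0,0} = 1
G(11) = mex{0,0,0} = 1
G(12) = mex{1,0,0} = 2
G(13) = mex{1,1,0} = 2
G(14) = mex{1,1,0} = 2
G(15) = mex{1,1,1} = 0
G(16) = mex{1,1,1} = 0
G_A(16) = 0.
Pile B, S = {3, 4, 8}:
G(0) = 0
G(1) = mex{} = 0
G(2) = mex{} = 0
G(3) = mex{0} = 1
G(4) = mex{0,0} = 1
G(5) = mex{0,0} = 1
G(6) = mex{1,0} = 2
G(7) = mex{1,1} = 0
G(8) = mex{1,1,0} = 2
G(9) = mex{2,1,0} = 3
G(10) = mex{0,2,0} = 1
G(11) = mex{2,0,1} = 3
G(12) = mex{3,2,1} = 0
G(13) = mex{1,3,1} = 0
G(14) = mex{3,1,2} = 0
G(15) = mex{0,3,0} = 1
G(16) = mex{0,0,2} = 1
G(17) = mex{0,0,3} = 1
G(18) = mex{1,0,1} = 2
G(19) = mex{1,1,3} = 0
G(20) = mex{1,1,0} = 2
G(21) = mex{2,1,0} = 3
G(22) = mex{0,2,0} = 1
G(23) = mex{2,0,1} = 3
G(24) = mex{3,2,1} = 0
G_B(24) = 0.
Combined Grundy value = 0 ⊕ 0 = 0.

0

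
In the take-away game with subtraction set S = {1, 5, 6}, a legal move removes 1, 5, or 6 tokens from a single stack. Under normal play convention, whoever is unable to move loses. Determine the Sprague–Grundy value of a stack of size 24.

n :  0  1  2  3  4  5  6  7  8  9 10 11 12 13 14 15 16 17 18 19 20 21 22 23 24
G :  0  1  0  1  0  1  2  3  2  3  2  0  1  0  1  0  1  2  3  2  3  2  0  1  0

0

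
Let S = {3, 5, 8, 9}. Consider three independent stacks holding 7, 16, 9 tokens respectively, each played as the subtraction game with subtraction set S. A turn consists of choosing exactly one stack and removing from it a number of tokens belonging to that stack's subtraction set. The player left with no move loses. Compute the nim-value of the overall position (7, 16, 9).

All stacks use S = {3, 5, 8, 9}:
G(0) = 0
G(1) = mex{} = 0
G(2) = mex{} = 0
G(3) = mex{0} = 1
G(4) = mex{0} = 1
G(5) = mex{0,0} = 1
G(6) = mex{1,0} = 2
G(7) = mex{1,0} = 2
G(8) = mex{1,1,0} = 2
G(9) = mex{2,1,0,0} = 3
G(10) = mex{2,1,0,0} = 3
G(11) = mex{2,2,1,0} = 3
G(12) = mex{3,2,1,1} = 0
G(13) = mex{3,2,1,1} = 0
G(14) = mex{3,3,2,1} = 0
G(15) = mex{0,3,2,2} = 1
G(16) = mex{0,3,2,2} = 1
Stack A: G(7) = 2.
Stack B: G(16) = 1.
Stack C: G(9) = 3.
Combined Grundy value = 2 ⊕ 1 ⊕ 3 = 0.

0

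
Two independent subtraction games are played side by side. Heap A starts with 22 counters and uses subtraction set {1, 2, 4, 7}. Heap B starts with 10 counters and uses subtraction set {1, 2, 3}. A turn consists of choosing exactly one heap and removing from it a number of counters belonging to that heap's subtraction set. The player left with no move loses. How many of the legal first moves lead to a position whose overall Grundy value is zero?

Heap A, S = {1, 2, 4, 7}:
G(0) = 0
G(1) = mex{0} = 1
G(2) = mex{1,0} = 2
G(3) = mex{2,1} = 0
G(4) = mex{0,2,0} = 1
G(5) = mex{1,0,1} = 2
G(6) = mex{2,1,2} = 0
G(7) = mex{0,2,0,0} = 1
G(8) = mex{1,0,1,1} = 2
G(9) = mex{2,1,2,2} = 0
G(10) = mex{0,2,0,0} = 1
G(11) = mex{1,0,1,1} = 2
G(12) = mex{2,1,2,2} = 0
G(13) = mex{0,2,0,0} = 1
G(14) = mex{1,0,1,1} = 2
G(15) = mex{2,1,2,2} = 0
G(16) = mex{0,2,0,0} = 1
G(17) = mex{1,0,1,1} = 2
G(18) = mex{2,1,2,2} = 0
G(19) = mex{0,2,0,0} = 1
G(20) = mex{1,0,1,1} = 2
G(21) = mex{2,1,2,2} = 0
G(22) = mex{0,2,0,0} = 1
G_A(22) = 1.
Heap B, S = {1, 2, 3}:
n :  0  1  2  3  4  5  6  7  8  9 10
G :  0  1  2  3  0  1  2  3  0  1  2
G_B(10) = 2.
Combined Grundy value = 1 ⊕ 2 = 3.
A winning move leaves total XOR = 0, i.e. changes one component's Grundy value g to g ⊕ X where X is the current total.
Heap A: need g' = 1⊕3 = 2. Options: 22−1→G=0, 22−2→G=2, 22−4→G=0, 22−7→G=0. Hits: 1.
Heap B: need g' = 2⊕3 = 1. Options: 10−1→G=1, 10−2→G=0, 10−3→G=3. Hits: 1.

2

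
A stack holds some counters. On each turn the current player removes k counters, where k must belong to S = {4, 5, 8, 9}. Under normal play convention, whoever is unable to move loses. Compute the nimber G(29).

G(0) = 0
G(1) = mex{} = 0
G(2) = mex{} = 0
G(3) = mex{} = 0
G(4) = mex{0} = 1
G(5) = mex{0,0} = 1
G(6) = mex{0,0} = 1
G(7) = mex{0,0} = 1
G(8) = mex{1,0,0} = 2
G(9) = mex{1,1,0,0} = 2
G(10) = mex{1,1,0,0} = 2
G(11) = mex{1,1,0,0} = 2
G(12) = mex{2,1,1,0} = 3
G(13) = mex{2,2,1,1} = 0
G(14) = mex{2,2,1,1} = 0
G(15) = mex{2,2,1,1} = 0
G(16) = mex{3,2,2,1} = 0
G(17) = mex{0,3,2,2} = 1
G(18) = mex{0,0,2,2} = 1
G(19) = mex{0,0,2,2} = 1
G(20) = mex{0,0,3,2} = 1
G(21) = mex{1,0,0,3} = 2
G(22) = mex{1,1,0,0} = 2
G(23) = mex{1,1,0,0} = 2
G(24) = mex{1,1,0,0} = 2
G(25) = mex{2,1,1,0} = 3
G(26) = mex{2,2,1,1} = 0
G(27) = mex{2,2,1,1} = 0
G(28) = mex{2,2,1,1} = 0
G(29) = mex{3,2,2,1} = 0

0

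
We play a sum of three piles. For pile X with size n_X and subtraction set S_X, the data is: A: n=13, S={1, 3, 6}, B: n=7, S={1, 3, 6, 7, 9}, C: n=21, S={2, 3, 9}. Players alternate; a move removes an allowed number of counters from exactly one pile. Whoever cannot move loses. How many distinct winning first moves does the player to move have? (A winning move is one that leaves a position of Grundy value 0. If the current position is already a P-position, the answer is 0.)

3

Pile A, S = {1, 3, 6}:
G(0) = 0
G(1) = mex{0} = 1
G(2) = mex{1} = 0
G(3) = mex{0,0} = 1
G(4) = mex{1,1} = 0
G(5) = mex{0,0} = 1
G(6) = mex{1,1,0} = 2
G(7) = mex{2,0,1} = 3
G(8) = mex{3,1,0} = 2
G(9) = mex{2,2,1} = 0
G(10) = mex{0,3,0} = 1
G(11) = mex{1,2,1} = 0
G(12) = mex{0,0,2} = 1
G(13) = mex{1,1,3} = 0
G_A(13) = 0.
Pile B, S = {1, 3, 6, 7, 9}:
G(0) = 0
G(1) = mex{0} = 1
G(2) = mex{1} = 0
G(3) = mex{0,0} = 1
G(4) = mex{1,1} = 0
G(5) = mex{0,0} = 1
G(6) = mex{1,1,0} = 2
G(7) = mex{2,0,1,0} = 3
G_B(7) = 3.
Pile C, S = {2, 3, 9}:
n :  0  1  2  3  4  5  6  7  8  9 10 11 12 13 14 15 16 17 18 19 20 21
G :  0  0  1  1  2  0  0  1  1  2  2  0  0  1  1  2  0  0  1  1  2  2
G_C(21) = 2.
Combined Grundy value = 0 ⊕ 3 ⊕ 2 = 1.
A winning move leaves total XOR = 0, i.e. changes one component's Grundy value g to g ⊕ X where X is the current total.
Pile A: need g' = 0⊕1 = 1. Options: 13−1→G=1, 13−3→G=1, 13−6→G=3. Hits: 2.
Pile B: need g' = 3⊕1 = 2. Options: 7−1→G=2, 7−3→G=0, 7−6→G=1, 7−7→G=0. Hits: 1.
Pile C: need g' = 2⊕1 = 3. Options: 21−2→G=1, 21−3→G=1, 21−9→G=0. Hits: 0.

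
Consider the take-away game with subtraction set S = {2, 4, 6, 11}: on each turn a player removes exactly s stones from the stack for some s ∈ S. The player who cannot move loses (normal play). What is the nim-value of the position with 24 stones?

0

G(0) = 0
G(1) = mex{} = 0
G(2) = mex{0} = 1
G(3) = mex{0} = 1
G(4) = mex{1,0} = 2
G(5) = mex{1,0} = 2
G(6) = mex{2,1,0} = 3
G(7) = mex{2,1,0} = 3
G(8) = mex{3,2,1} = 0
G(9) = mex{3,2,1} = 0
G(10) = mex{0,3,2} = 1
G(11) = mex{0,3,2,0} = 1
G(12) = mex{1,0,3,0} = 2
G(13) = mex{1,0,3,1} = 2
G(14) = mex{2,1,0,1} = 3
G(15) = mex{2,1,0,2} = 3
G(16) = mex{3,2,1,2} = 0
G(17) = mex{3,2,1,3} = 0
G(18) = mex{0,3,2,3} = 1
G(19) = mex{0,3,2,0} = 1
G(20) = mex{1,0,3,0} = 2
G(21) = mex{1,0,3,1} = 2
G(22) = mex{2,1,0,1} = 3
G(23) = mex{2,1,0,2} = 3
G(24) = mex{3,2,1,2} = 0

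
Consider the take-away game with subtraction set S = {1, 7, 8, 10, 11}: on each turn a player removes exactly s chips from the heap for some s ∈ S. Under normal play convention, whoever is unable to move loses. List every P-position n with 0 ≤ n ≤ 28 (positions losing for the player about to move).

n :  0  1  2  3  4  5  6  7  8  9 10 11 12 13 14 15 16 17 18 19 20 21 22 23 24 25 26 27 28
G :  0  1  0  1  0  1  0  1  2  3  2  3  2  3  2  3  4  5  0  1  0  1  0  1  0  1  2  3  2
P-positions are exactly the n with G(n) = 0.

0, 2, 4, 6, 18, 20, 22, 24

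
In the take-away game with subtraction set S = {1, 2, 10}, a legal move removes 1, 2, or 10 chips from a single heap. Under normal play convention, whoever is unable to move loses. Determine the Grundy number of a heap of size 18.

G(0) = 0
G(1) = mex{0} = 1
G(2) = mex{1,0} = 2
G(3) = mex{2,1} = 0
G(4) = mex{0,2} = 1
G(5) = mex{1,0} = 2
G(6) = mex{2,1} = 0
G(7) = mex{0,2} = 1
G(8) = mex{1,0} = 2
G(9) = mex{2,1} = 0
G(10) = mex{0,2,0} = 1
G(11) = mex{1,0,1} = 2
G(12) = mex{2,1,2} = 0
G(13) = mex{0,2,0} = 1
G(14) = mex{1,0,1} = 2
G(15) = mex{2,1,2} = 0
G(16) = mex{0,2,0} = 1
G(17) = mex{1,0,1} = 2
G(18) = mex{2,1,2} = 0

0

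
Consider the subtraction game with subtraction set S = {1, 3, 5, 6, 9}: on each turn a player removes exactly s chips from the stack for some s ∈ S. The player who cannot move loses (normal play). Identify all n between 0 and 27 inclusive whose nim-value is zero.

G(0) = 0
G(1) = mex{0} = 1
G(2) = mex{1} = 0
G(3) = mex{0,0} = 1
G(4) = mex{1,1} = 0
G(5) = mex{0,0,0} = 1
G(6) = mex{1,1,1,0} = 2
G(7) = mex{2,0,0,1} = 3
G(8) = mex{3,1,1,0} = 2
G(9) = mex{2,2,0,1,0} = 3
G(10) = mex{3,3,1,0,1} = 2
G(11) = mex{2,2,2,1,0} = 3
G(12) = mex{3,3,3,2,1} = 0
G(13) = mex{0,2,2,3,0} = 1
G(14) = mex{1,3,3,2,1} = 0
G(15) = mex{0,0,2,3,2} = 1
G(16) = mex{1,1,3,2,3} = 0
G(17) = mex{0,0,0,3,2} = 1
G(18) = mex{1,1,1,0,3} = 2
G(19) = mex{2,0,0,1,2} = 3
G(20) = mex{3,1,1,0,3} = 2
G(21) = mex{2,2,0,1,0} = 3
G(22) = mex{3,3,1,0,1} = 2
G(23) = mex{2,2,2,1,0} = 3
G(24) = mex{3,3,3,2,1} = 0
G(25) = mex{0,2,2,3,0} = 1
G(26) = mex{1,3,3,2,1} = 0
G(27) = mex{0,0,2,3,2} = 1
P-positions are exactly the n with G(n) = 0.

0, 2, 4, 12, 14, 16, 24, 26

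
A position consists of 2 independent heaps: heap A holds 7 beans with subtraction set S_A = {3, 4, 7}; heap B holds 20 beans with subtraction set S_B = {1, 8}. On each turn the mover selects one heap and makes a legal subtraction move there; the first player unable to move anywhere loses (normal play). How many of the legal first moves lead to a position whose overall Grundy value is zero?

Heap A, S = {3, 4, 7}:
G(0) = 0
G(1) = mex{} = 0
G(2) = mex{} = 0
G(3) = mex{0} = 1
G(4) = mex{0,0} = 1
G(5) = mex{0,0} = 1
G(6) = mex{1,0} = 2
G(7) = mex{1,1,0} = 2
G_A(7) = 2.
Heap B, S = {1, 8}:
n :  0  1  2  3  4  5  6  7  8  9 10 11 12 13 14 15 16 17 18 19 20
G :  0  1  0  1  0  1  0  1  2  0  1  0  1  0  1  0  1  2  0  1  0
G_B(20) = 0.
Combined Grundy value = 2 ⊕ 0 = 2.
A winning move leaves total XOR = 0, i.e. changes one component's Grundy value g to g ⊕ X where X is the current total.
Heap A: need g' = 2⊕2 = 0. Options: 7−3→G=1, 7−4→G=1, 7−7→G=0. Hits: 1.
Heap B: need g' = 0⊕2 = 2. Options: 20−1→G=1, 20−8→G=1. Hits: 0.

1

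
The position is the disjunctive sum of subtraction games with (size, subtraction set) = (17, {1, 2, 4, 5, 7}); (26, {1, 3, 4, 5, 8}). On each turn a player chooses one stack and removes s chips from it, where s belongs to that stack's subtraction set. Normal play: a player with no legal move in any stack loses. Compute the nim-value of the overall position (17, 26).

Stack A, S = {1, 2, 4, 5, 7}:
n :  0  1  2  3  4  5  6  7  8  9 10 11 12 13 14 15 16 17
G :  0  1  2  0  1  2  0  1  2  0  1  2  0  1  2  0  1  2
G_A(17) = 2.
Stack B, S = {1, 3, 4, 5, 8}:
G(0) = 0
G(1) = mex{0} = 1
G(2) = mex{1} = 0
G(3) = mex{0,0} = 1
G(4) = mex{1,1,0} = 2
G(5) = mex{2,0,1,0} = 3
G(6) = mex{3,1,0,1} = 2
G(7) = mex{2,2,1,0} = 3
G(8) = mex{3,3,2,1,0} = 4
G(9) = mex{4,2,3,2,1} = 0
G(10) = mex{0,3,2,3,0} = 1
G(11) = mex{1,4,3,2,1} = 0
G(12) = mex{0,0,4,3,2} = 1
G(13) = mex{1,1,0,4,3} = 2
G(14) = mex{2,0,1,0,2} = 3
G(15) = mex{3,1,0,1,3} = 2
G(16) = mex{2,2,1,0,4} = 3
G(17) = mex{3,3,2,1,0} = 4
G(18) = mex{4,2,3,2,1} = 0
G(19) = mex{0,3,2,3,0} = 1
G(20) = mex{1,4,3,2,1} = 0
G(21) = mex{0,0,4,3,2} = 1
G(22) = mex{1,1,0,4,3} = 2
G(23) = mex{2,0,1,0,2} = 3
G(24) = mex{3,1,0,1,3} = 2
G(25) = mex{2,2,1,0,4} = 3
G(26) = mex{3,3,2,1,0} = 4
G_B(26) = 4.
Combined Grundy value = 2 ⊕ 4 = 6.

6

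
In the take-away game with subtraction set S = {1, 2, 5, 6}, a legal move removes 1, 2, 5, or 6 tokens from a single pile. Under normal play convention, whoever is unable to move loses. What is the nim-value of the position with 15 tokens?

1

G(0) = 0
G(1) = mex{0} = 1
G(2) = mex{1,0} = 2
G(3) = mex{2,1} = 0
G(4) = mex{0,2} = 1
G(5) = mex{1,0,0} = 2
G(6) = mex{2,1,1,0} = 3
G(7) = mex{3,2,2,1} = 0
G(8) = mex{0,3,0,2} = 1
G(9) = mex{1,0,1,0} = 2
G(10) = mex{2,1,2,1} = 0
G(11) = mex{0,2,3,2} = 1
G(12) = mex{1,0,0,3} = 2
G(13) = mex{2,1,1,0} = 3
G(14) = mex{3,2,2,1} = 0
G(15) = mex{0,3,0,2} = 1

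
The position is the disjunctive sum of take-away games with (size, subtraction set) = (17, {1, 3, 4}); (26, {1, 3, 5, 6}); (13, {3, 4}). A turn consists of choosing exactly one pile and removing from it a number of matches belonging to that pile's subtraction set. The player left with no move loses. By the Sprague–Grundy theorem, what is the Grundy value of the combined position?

3

Pile A, S = {1, 3, 4}:
n :  0  1  2  3  4  5  6  7  8  9 10 11 12 13 14 15 16 17
G :  0  1  0  1  2  3  2  0  1  0  1  2  3  2  0  1  0  1
G_A(17) = 1.
Pile B, S = {1, 3, 5, 6}:
G(0) = 0
G(1) = mex{0} = 1
G(2) = mex{1} = 0
G(3) = mex{0,0} = 1
G(4) = mex{1,1} = 0
G(5) = mex{0,0,0} = 1
G(6) = mex{1,1,1,0} = 2
G(7) = mex{2,0,0,1} = 3
G(8) = mex{3,1,1,0} = 2
G(9) = mex{2,2,0,1} = 3
G(10) = mex{3,3,1,0} = 2
G(11) = mex{2,2,2,1} = 0
G(12) = mex{0,3,3,2} = 1
G(13) = mex{1,2,2,3} = 0
G(14) = mex{0,0,3,2} = 1
G(15) = mex{1,1,2,3} = 0
G(16) = mex{0,0,0,2} = 1
G(17) = mex{1,1,1,0} = 2
G(18) = mex{2,0,0,1} = 3
G(19) = mex{3,1,1,0} = 2
G(20) = mex{2,2,0,1} = 3
G(21) = mex{3,3,1,0} = 2
G(22) = mex{2,2,2,1} = 0
G(23) = mex{0,3,3,2} = 1
G(24) = mex{1,2,2,3} = 0
G(25) = mex{0,0,3,2} = 1
G(26) = mex{1,1,2,3} = 0
G_B(26) = 0.
Pile C, S = {3, 4}:
n :  0  1  2  3  4  5  6  7  8  9 10 11 12 13
G :  0  0  0  1  1  1  2  0  0  0  1  1  1  2
G_C(13) = 2.
Combined Grundy value = 1 ⊕ 0 ⊕ 2 = 3.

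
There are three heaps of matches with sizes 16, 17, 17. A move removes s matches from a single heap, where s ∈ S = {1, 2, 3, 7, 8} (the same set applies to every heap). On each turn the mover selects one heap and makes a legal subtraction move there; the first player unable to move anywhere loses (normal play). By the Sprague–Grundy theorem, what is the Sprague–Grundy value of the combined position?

3

All heaps use S = {1, 2, 3, 7, 8}:
n :  0  1  2  3  4  5  6  7  8  9 10 11 12 13 14 15 16 17
G :  0  1  2  3  0  1  2  3  4  0  1  2  3  0  1  2  3  4
Heap A: G(16) = 3.
Heap B: G(17) = 4.
Heap C: G(17) = 4.
Combined Grundy value = 3 ⊕ 4 ⊕ 4 = 3.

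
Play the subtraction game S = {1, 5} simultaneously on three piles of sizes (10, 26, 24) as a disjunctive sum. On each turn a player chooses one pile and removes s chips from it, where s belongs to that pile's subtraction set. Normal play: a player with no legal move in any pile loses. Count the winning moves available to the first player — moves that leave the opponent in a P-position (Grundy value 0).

All piles use S = {1, 5}:
n :  0  1  2  3  4  5  6  7  8  9 10 11 12 13 14 15 16 17 18 19 20 21 22 23 24 25 26
G :  0  1  0  1  0  1  0  1  0  1  0  1  0  1  0  1  0  1  0  1  0  1  0  1  0  1  0
Pile A: G(10) = 0.
Pile B: G(26) = 0.
Pile C: G(24) = 0.
Combined Grundy value = 0 ⊕ 0 ⊕ 0 = 0.
A winning move leaves total XOR = 0, i.e. changes one component's Grundy value g to g ⊕ X where X is the current total.
Pile A: target g' = 0⊕0 = 0, but every legal move changes the Grundy value (mex property), so 0 moves.
Pile B: target g' = 0⊕0 = 0, but every legal move changes the Grundy value (mex property), so 0 moves.
Pile C: target g' = 0⊕0 = 0, but every legal move changes the Grundy value (mex property), so 0 moves.

0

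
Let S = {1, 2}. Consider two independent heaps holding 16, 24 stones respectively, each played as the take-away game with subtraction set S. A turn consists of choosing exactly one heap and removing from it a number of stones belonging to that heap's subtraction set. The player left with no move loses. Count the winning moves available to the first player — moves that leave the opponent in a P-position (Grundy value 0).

2

All heaps use S = {1, 2}:
n :  0  1  2  3  4  5  6  7  8  9 10 11 12 13 14 15 16 17 18 19 20 21 22 23 24
G :  0  1  2  0  1  2  0  1  2  0  1  2  0  1  2  0  1  2  0  1  2  0  1  2  0
Heap A: G(16) = 1.
Heap B: G(24) = 0.
Combined Grundy value = 1 ⊕ 0 = 1.
A winning move leaves total XOR = 0, i.e. changes one component's Grundy value g to g ⊕ X where X is the current total.
Heap A: need g' = 1⊕1 = 0. Options: 16−1→G=0, 16−2→G=2. Hits: 1.
Heap B: need g' = 0⊕1 = 1. Options: 24−1→G=2, 24−2→G=1. Hits: 1.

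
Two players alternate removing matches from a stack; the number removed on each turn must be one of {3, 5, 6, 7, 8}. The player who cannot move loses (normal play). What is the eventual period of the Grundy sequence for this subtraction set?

11

n :  0  1  2  3  4  5  6  7  8  9 10 11 12 13 14 15 16 17 18 19 20 21 22 23
G :  0  0  0  1  1  1  2  2  2  3  3  0  0  0  1  1  1  2  2  2  3  3  0  0
G(n+11) = G(n) holds for n = 0,…,7 (a full window of length max(S) = 8), so the sequence is purely periodic with period 11.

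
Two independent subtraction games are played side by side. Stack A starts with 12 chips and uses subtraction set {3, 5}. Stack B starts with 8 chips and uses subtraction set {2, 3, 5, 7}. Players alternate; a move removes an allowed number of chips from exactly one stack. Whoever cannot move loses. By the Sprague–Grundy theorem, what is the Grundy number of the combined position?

Stack A, S = {3, 5}:
n :  0  1  2  3  4  5  6  7  8  9 10 11 12
G :  0  0  0  1  1  1  2  2  0  0  0  1  1
G_A(12) = 1.
Stack B, S = {2, 3, 5, 7}:
G(0) = 0
G(1) = mex{} = 0
G(2) = mex{0} = 1
G(3) = mex{0,0} = 1
G(4) = mex{1,0} = 2
G(5) = mex{1,1,0} = 2
G(6) = mex{2,1,0} = 3
G(7) = mex{2,2,1,0} = 3
G(8) = mex{3,2,1,0} = 4
G_B(8) = 4.
Combined Grundy value = 1 ⊕ 4 = 5.

5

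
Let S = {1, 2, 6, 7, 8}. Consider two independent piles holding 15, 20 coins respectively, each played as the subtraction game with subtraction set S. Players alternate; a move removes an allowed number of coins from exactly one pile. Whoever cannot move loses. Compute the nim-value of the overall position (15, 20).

5

All piles use S = {1, 2, 6, 7, 8}:
G(0) = 0
G(1) = mex{0} = 1
G(2) = mex{1,0} = 2
G(3) = mex{2,1} = 0
G(4) = mex{0,2} = 1
G(5) = mex{1,0} = 2
G(6) = mex{2,1,0} = 3
G(7) = mex{3,2,1,0} = 4
G(8) = mex{4,3,2,1,0} = 5
G(9) = mex{5,4,0,2,1} = 3
G(10) = mex{3,5,1,0,2} = 4
G(11) = mex{4,3,2,1,0} = 5
G(12) = mex{5,4,3,2,1} = 0
G(13) = mex{0,5,4,3,2} = 1
G(14) = mex{1,0,5,4,3} = 2
G(15) = mex{2,1,3,5,4} = 0
G(16) = mex{0,2,4,3,5} = 1
G(17) = mex{1,0,5,4,3} = 2
G(18) = mex{2,1,0,5,4} = 3
G(19) = mex{3,2,1,0,5} = 4
G(20) = mex{4,3,2,1,0} = 5
Pile A: G(15) = 0.
Pile B: G(20) = 5.
Combined Grundy value = 0 ⊕ 5 = 5.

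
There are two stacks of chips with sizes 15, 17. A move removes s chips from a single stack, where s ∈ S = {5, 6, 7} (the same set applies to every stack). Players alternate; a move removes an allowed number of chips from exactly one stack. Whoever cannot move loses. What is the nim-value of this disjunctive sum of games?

All stacks use S = {5, 6, 7}:
n :  0  1  2  3  4  5  6  7  8  9 10 11 12 13 14 15 16 17
G :  0  0  0  0  0  1  1  1  1  1  2  2  0  0  0  0  0  1
Stack A: G(15) = 0.
Stack B: G(17) = 1.
Combined Grundy value = 0 ⊕ 1 = 1.

1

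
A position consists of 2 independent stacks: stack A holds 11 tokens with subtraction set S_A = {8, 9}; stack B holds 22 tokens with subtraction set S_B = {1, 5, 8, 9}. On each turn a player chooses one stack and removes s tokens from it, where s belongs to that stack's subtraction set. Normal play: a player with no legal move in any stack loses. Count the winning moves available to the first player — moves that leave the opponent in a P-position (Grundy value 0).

Stack A, S = {8, 9}:
G(0) = 0
G(1) = mex{} = 0
G(2) = mex{} = 0
G(3) = mex{} = 0
G(4) = mex{} = 0
G(5) = mex{} = 0
G(6) = mex{} = 0
G(7) = mex{} = 0
G(8) = mex{0} = 1
G(9) = mex{0,0} = 1
G(10) = mex{0,0} = 1
G(11) = mex{0,0} = 1
G_A(11) = 1.
Stack B, S = {1, 5, 8, 9}:
G(0) = 0
G(1) = mex{0} = 1
G(2) = mex{1} = 0
G(3) = mex{0} = 1
G(4) = mex{1} = 0
G(5) = mex{0,0} = 1
G(6) = mex{1,1} = 0
G(7) = mex{0,0} = 1
G(8) = mex{1,1,0} = 2
G(9) = mex{2,0,1,0} = 3
G(10) = mex{3,1,0,1} = 2
G(11) = mex{2,0,1,0} = 3
G(12) = mex{3,1,0,1} = 2
G(13) = mex{2,2,1,0} = 3
G(14) = mex{3,3,0,1} = 2
G(15) = mex{2,2,1,0} = 3
G(16) = mex{3,3,2,1} = 0
G(17) = mex{0,2,3,2} = 1
G(18) = mex{1,3,2,3} = 0
G(19) = mex{0,2,3,2} = 1
G(20) = mex{1,3,2,3} = 0
G(21) = mex{0,0,3,2} = 1
G(22) = mex{1,1,2,3} = 0
G_B(22) = 0.
Combined Grundy value = 1 ⊕ 0 = 1.
A winning move leaves total XOR = 0, i.e. changes one component's Grundy value g to g ⊕ X where X is the current total.
Stack A: need g' = 1⊕1 = 0. Options: 11−8→G=0, 11−9→G=0. Hits: 2.
Stack B: need g' = 0⊕1 = 1. Options: 22−1→G=1, 22−5→G=1, 22−8→G=2, 22−9→G=3. Hits: 2.

4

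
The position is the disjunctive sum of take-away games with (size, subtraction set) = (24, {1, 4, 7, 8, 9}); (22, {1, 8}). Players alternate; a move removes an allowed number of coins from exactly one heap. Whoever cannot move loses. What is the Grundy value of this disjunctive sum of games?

Heap A, S = {1, 4, 7, 8, 9}:
n :  0  1  2  3  4  5  6  7  8  9 10 11 12 13 14 15 16 17 18 19 20 21 22 23 24
G :  0  1  0  1  2  0  1  2  3  2  3  4  5  3  4  0  1  0  1  2  0  1  2  3  2
G_A(24) = 2.
Heap B, S = {1, 8}:
G(0) = 0
G(1) = mex{0} = 1
G(2) = mex{1} = 0
G(3) = mex{0} = 1
G(4) = mex{1} = 0
G(5) = mex{0} = 1
G(6) = mex{1} = 0
G(7) = mex{0} = 1
G(8) = mex{1,0} = 2
G(9) = mex{2,1} = 0
G(10) = mex{0,0} = 1
G(11) = mex{1,1} = 0
G(12) = mex{0,0} = 1
G(13) = mex{1,1} = 0
G(14) = mex{0,0} = 1
G(15) = mex{1,1} = 0
G(16) = mex{0,2} = 1
G(17) = mex{1,0} = 2
G(18) = mex{2,1} = 0
G(19) = mex{0,0} = 1
G(20) = mex{1,1} = 0
G(21) = mex{0,0} = 1
G(22) = mex{1,1} = 0
G_B(22) = 0.
Combined Grundy value = 2 ⊕ 0 = 2.

2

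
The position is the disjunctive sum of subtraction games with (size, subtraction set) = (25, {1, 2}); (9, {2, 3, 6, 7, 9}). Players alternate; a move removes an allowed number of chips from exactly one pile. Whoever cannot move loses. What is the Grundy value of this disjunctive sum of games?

3

Pile A, S = {1, 2}:
n :  0  1  2  3  4  5  6  7  8  9 10 11 12 13 14 15 16 17 18 19 20 21 22 23 24 25
G :  0  1  2  0  1  2  0  1  2  0  1  2  0  1  2  0  1  2  0  1  2  0  1  2  0  1
G_A(25) = 1.
Pile B, S = {2, 3, 6, 7, 9}:
G(0) = 0
G(1) = mex{} = 0
G(2) = mex{0} = 1
G(3) = mex{0,0} = 1
G(4) = mex{1,0} = 2
G(5) = mex{1,1} = 0
G(6) = mex{2,1,0} = 3
G(7) = mex{0,2,0,0} = 1
G(8) = mex{3,0,1,0} = 2
G(9) = mex{1,3,1,1,0} = 2
G_B(9) = 2.
Combined Grundy value = 1 ⊕ 2 = 3.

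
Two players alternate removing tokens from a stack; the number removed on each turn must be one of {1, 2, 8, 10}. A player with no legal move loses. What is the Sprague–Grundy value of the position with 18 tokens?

0

G(0) = 0
G(1) = mex{0} = 1
G(2) = mex{1,0} = 2
G(3) = mex{2,1} = 0
G(4) = mex{0,2} = 1
G(5) = mex{1,0} = 2
G(6) = mex{2,1} = 0
G(7) = mex{0,2} = 1
G(8) = mex{1,0,0} = 2
G(9) = mex{2,1,1} = 0
G(10) = mex{0,2,2,0} = 1
G(11) = mex{1,0,0,1} = 2
G(12) = mex{2,1,1,2} = 0
G(13) = mex{0,2,2,0} = 1
G(14) = mex{1,0,0,1} = 2
G(15) = mex{2,1,1,2} = 0
G(16) = mex{0,2,2,0} = 1
G(17) = mex{1,0,0,1} = 2
G(18) = mex{2,1,1,2} = 0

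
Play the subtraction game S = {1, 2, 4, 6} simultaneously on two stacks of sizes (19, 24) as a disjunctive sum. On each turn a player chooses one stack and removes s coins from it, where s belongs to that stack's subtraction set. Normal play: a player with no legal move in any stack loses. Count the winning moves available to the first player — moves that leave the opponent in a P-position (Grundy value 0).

All stacks use S = {1, 2, 4, 6}:
G(0) = 0
G(1) = mex{0} = 1
G(2) = mex{1,0} = 2
G(3) = mex{2,1} = 0
G(4) = mex{0,2,0} = 1
G(5) = mex{1,0,1} = 2
G(6) = mex{2,1,2,0} = 3
G(7) = mex{3,2,0,1} = 4
G(8) = mex{4,3,1,2} = 0
G(9) = mex{0,4,2,0} = 1
G(10) = mex{1,0,3,1} = 2
G(11) = mex{2,1,4,2} = 0
G(12) = mex{0,2,0,3} = 1
G(13) = mex{1,0,1,4} = 2
G(14) = mex{2,1,2,0} = 3
G(15) = mex{3,2,0,1} = 4
G(16) = mex{4,3,1,2} = 0
G(17) = mex{0,4,2,0} = 1
G(18) = mex{1,0,3,1} = 2
G(19) = mex{2,1,4,2} = 0
G(20) = mex{0,2,0,3} = 1
G(21) = mex{1,0,1,4} = 2
G(22) = mex{2,1,2,0} = 3
G(23) = mex{3,2,0,1} = 4
G(24) = mex{4,3,1,2} = 0
Stack A: G(19) = 0.
Stack B: G(24) = 0.
Combined Grundy value = 0 ⊕ 0 = 0.
A winning move leaves total XOR = 0, i.e. changes one component's Grundy value g to g ⊕ X where X is the current total.
Stack A: target g' = 0⊕0 = 0, but every legal move changes the Grundy value (mex property), so 0 moves.
Stack B: target g' = 0⊕0 = 0, but every legal move changes the Grundy value (mex property), so 0 moves.

0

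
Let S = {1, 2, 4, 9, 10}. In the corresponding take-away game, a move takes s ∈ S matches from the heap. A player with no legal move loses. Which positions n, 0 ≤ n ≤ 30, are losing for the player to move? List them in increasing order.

G(0) = 0
G(1) = mex{0} = 1
G(2) = mex{1,0} = 2
G(3) = mex{2,1} = 0
G(4) = mex{0,2,0} = 1
G(5) = mex{1,0,1} = 2
G(6) = mex{2,1,2} = 0
G(7) = mex{0,2,0} = 1
G(8) = mex{1,0,1} = 2
G(9) = mex{2,1,2,0} = 3
G(10) = mex{3,2,0,1,0} = 4
G(11) = mex{4,3,1,2,1} = 0
G(12) = mex{0,4,2,0,2} = 1
G(13) = mex{1,0,3,1,0} = 2
G(14) = mex{2,1,4,2,1} = 0
G(15) = mex{0,2,0,0,2} = 1
G(16) = mex{1,0,1,1,0} = 2
G(17) = mex{2,1,2,2,1} = 0
G(18) = mex{0,2,0,3,2} = 1
G(19) = mex{1,0,1,4,3} = 2
G(20) = mex{2,1,2,0,4} = 3
G(21) = mex{3,2,0,1,0} = 4
G(22) = mex{4,3,1,2,1} = 0
G(23) = mex{0,4,2,0,2} = 1
G(24) = mex{1,0,3,1,0} = 2
G(25) = mex{2,1,4,2,1} = 0
G(26) = mex{0,2,0,0,2} = 1
G(27) = mex{1,0,1,1,0} = 2
G(28) = mex{2,1,2,2,1} = 0
G(29) = mex{0,2,0,3,2} = 1
G(30) = mex{1,0,1,4,3} = 2
P-positions are exactly the n with G(n) = 0.

0, 3, 6, 11, 14, 17, 22, 25, 28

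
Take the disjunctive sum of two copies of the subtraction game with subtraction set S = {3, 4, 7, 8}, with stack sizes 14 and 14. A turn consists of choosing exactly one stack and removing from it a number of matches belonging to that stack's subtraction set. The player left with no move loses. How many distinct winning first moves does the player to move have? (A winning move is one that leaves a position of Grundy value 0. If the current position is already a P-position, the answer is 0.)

All stacks use S = {3, 4, 7, 8}:
G(0) = 0
G(1) = mex{} = 0
G(2) = mex{} = 0
G(3) = mex{0} = 1
G(4) = mex{0,0} = 1
G(5) = mex{0,0} = 1
G(6) = mex{1,0} = 2
G(7) = mex{1,1,0} = 2
G(8) = mex{1,1,0,0} = 2
G(9) = mex{2,1,0,0} = 3
G(10) = mex{2,2,1,0} = 3
G(11) = mex{2,2,1,1} = 0
G(12) = mex{3,2,1,1} = 0
G(13) = mex{3,3,2,1} = 0
G(14) = mex{0,3,2,2} = 1
Stack A: G(14) = 1.
Stack B: G(14) = 1.
Combined Grundy value = 1 ⊕ 1 = 0.
A winning move leaves total XOR = 0, i.e. changes one component's Grundy value g to g ⊕ X where X is the current total.
Stack A: target g' = 1⊕0 = 1, but every legal move changes the Grundy value (mex property), so 0 moves.
Stack B: target g' = 1⊕0 = 1, but every legal move changes the Grundy value (mex property), so 0 moves.

0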